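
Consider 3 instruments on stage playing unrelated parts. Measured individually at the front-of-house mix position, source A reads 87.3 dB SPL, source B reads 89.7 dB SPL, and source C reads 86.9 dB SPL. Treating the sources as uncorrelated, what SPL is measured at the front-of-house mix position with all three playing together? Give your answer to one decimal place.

92.9 dB SPL

Add the sources as powers (linear), then convert back to dB:
L_total = 10·log₁₀(10^(87.3/10) + 10^(89.7/10) + 10^(86.9/10)) = 10·log₁₀(1960000000) = 92.9 dB SPL.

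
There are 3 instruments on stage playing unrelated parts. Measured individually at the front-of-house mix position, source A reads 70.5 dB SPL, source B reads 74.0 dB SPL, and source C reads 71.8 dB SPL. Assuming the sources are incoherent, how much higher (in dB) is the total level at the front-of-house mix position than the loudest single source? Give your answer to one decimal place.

Incoherent sources sum as intensities:
L_total = 10·log₁₀(10^(70.5/10) + 10^(74.0/10) + 10^(71.8/10)) = 77.12 dB SPL.
Excess over the loudest (74.0 dB): 77.12 − 74.0 = 3.1 dB.

3.1 dB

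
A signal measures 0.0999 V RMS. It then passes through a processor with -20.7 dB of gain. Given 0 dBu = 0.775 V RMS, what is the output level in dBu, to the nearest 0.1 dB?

-38.5 dBu

Input level: 20·log₁₀(0.0999/0.775) = -17.79 dBu.
Output: -17.79 − 20.7 = -38.5 dBu.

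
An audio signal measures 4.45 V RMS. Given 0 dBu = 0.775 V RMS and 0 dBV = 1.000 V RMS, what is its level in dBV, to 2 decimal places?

+12.97 dBV

dBV = 20·log₁₀(V / 1.000 V).
20·log₁₀(4.45/1.000) = +12.97 dBV.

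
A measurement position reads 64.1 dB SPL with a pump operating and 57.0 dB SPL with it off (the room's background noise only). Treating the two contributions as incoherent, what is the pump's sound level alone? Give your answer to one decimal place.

63.2 dB SPL

Remove the background by subtracting linear intensities:
L_src = 10·log₁₀(10^(64.1/10) − 10^(57.0/10)) = 10·log₁₀(2069000) = 63.2 dB SPL.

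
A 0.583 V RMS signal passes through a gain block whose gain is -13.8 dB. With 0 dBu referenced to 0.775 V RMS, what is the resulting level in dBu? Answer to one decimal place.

-16.3 dBu

Input level: 20·log₁₀(0.583/0.775) = -2.47 dBu.
Output: -2.47 − 13.8 = -16.3 dBu.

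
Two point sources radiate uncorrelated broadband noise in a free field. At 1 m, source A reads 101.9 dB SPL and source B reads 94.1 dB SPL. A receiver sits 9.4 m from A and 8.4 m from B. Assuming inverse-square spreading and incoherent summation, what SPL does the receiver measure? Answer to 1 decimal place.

At the listener: L_A = 101.9 − 20·log₁₀(9.4) = 82.44 dB; L_B = 94.1 − 20·log₁₀(8.4) = 75.61 dB.
Combined: 10·log₁₀(10^(82.44/10)+10^(75.61/10)) = 83.3 dB SPL.

83.3 dB SPL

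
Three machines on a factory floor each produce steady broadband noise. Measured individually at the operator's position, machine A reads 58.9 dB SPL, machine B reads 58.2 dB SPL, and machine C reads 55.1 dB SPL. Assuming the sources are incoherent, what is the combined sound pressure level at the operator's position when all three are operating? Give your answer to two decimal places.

Uncorrelated sources add in intensity (power), not in dB.
L_total = 10·log₁₀(10^(58.9/10) + 10^(58.2/10) + 10^(55.1/10)) = 10·log₁₀(1761000) = 62.46 dB SPL.

62.46 dB SPL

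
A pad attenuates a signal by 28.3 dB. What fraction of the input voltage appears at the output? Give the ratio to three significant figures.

Voltage ratio = 10^(dB/20).
10^(-28.3/20) = 10^(-1.415) = 0.0385.

0.0385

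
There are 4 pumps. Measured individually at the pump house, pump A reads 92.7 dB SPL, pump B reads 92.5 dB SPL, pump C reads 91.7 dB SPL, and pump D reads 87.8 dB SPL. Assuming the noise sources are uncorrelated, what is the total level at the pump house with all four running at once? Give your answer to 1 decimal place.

Incoherent sources sum as intensities:
L_total = 10·log₁₀(10^(92.7/10) + 10^(92.5/10) + 10^(91.7/10) + 10^(87.8/10)) = 10·log₁₀(5722000000) = 97.6 dB SPL.

97.6 dB SPL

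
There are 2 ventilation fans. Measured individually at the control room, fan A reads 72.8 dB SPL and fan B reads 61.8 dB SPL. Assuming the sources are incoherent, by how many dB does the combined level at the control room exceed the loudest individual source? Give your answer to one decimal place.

0.3 dB

Uncorrelated sources add in intensity (power), not in dB.
L_total = 10·log₁₀(10^(72.8/10) + 10^(61.8/10)) = 73.13 dB SPL.
Excess over the loudest (72.8 dB): 73.13 − 72.8 = 0.3 dB.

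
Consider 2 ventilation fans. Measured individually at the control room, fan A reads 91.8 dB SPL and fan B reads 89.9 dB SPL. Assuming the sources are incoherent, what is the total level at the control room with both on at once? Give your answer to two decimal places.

93.96 dB SPL

Incoherent sources sum as intensities:
L_total = 10·log₁₀(10^(91.8/10) + 10^(89.9/10)) = 10·log₁₀(2491000000) = 93.96 dB SPL.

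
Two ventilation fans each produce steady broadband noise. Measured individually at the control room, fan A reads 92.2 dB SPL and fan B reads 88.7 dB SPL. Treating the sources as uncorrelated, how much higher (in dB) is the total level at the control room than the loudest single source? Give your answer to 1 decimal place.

Uncorrelated sources add in intensity (power), not in dB.
L_total = 10·log₁₀(10^(92.2/10) + 10^(88.7/10)) = 93.80 dB SPL.
Excess over the loudest (92.2 dB): 93.80 − 92.2 = 1.6 dB.

1.6 dB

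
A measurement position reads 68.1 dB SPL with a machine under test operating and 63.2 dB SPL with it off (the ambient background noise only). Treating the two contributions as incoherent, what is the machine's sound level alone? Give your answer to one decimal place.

Subtract intensities: L_src = 10·log₁₀(10^(L_total/10) − 10^(L_bg/10)).
L_src = 10·log₁₀(10^(68.1/10) − 10^(63.2/10)) = 10·log₁₀(4367000) = 66.4 dB SPL.

66.4 dB SPL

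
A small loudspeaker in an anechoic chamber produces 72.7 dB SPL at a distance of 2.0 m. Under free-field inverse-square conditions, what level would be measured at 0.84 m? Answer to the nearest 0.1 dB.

80.2 dB SPL

Free-field point source: level drops by 20·log₁₀ of the distance ratio.
ΔL = −20·log₁₀(0.84/2.0) = 7.54 dB, so L₂ = 72.7 + (7.54) = 80.2 dB SPL.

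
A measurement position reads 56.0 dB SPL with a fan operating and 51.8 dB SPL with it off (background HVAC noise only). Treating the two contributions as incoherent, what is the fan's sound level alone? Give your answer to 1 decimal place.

Remove the background by subtracting linear intensities:
L_src = 10·log₁₀(10^(56.0/10) − 10^(51.8/10)) = 10·log₁₀(246800) = 53.9 dB SPL.

53.9 dB SPL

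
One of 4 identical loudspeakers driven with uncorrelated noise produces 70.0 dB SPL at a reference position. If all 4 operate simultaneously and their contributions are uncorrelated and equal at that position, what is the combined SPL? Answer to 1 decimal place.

76.0 dB SPL

4 equal incoherent sources raise the level by 10·log₁₀(4) = 6.02 dB.
L_total = 70.0 + 6.02 = 76.0 dB SPL.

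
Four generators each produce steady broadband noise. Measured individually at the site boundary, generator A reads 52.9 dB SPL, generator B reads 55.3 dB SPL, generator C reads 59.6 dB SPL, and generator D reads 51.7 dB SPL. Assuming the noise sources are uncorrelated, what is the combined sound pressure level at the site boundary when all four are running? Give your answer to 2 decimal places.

62.02 dB SPL

Uncorrelated sources add in intensity (power), not in dB.
L_total = 10·log₁₀(10^(52.9/10) + 10^(55.3/10) + 10^(59.6/10) + 10^(51.7/10)) = 10·log₁₀(1594000) = 62.02 dB SPL.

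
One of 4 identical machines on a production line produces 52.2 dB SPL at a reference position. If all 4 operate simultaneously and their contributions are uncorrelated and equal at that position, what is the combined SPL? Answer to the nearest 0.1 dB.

58.2 dB SPL

4 equal incoherent sources raise the level by 10·log₁₀(4) = 6.02 dB.
L_total = 52.2 + 6.02 = 58.2 dB SPL.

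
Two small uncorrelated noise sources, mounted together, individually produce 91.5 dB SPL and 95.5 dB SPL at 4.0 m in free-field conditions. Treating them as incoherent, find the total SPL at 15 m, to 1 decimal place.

85.5 dB SPL

Combined at 4.0 m: 10·log₁₀(10^(91.5/10)+10^(95.5/10)) = 96.96 dB SPL.
Then apply −20·log₁₀(15/4.0) = -11.48 dB → 85.5 dB SPL.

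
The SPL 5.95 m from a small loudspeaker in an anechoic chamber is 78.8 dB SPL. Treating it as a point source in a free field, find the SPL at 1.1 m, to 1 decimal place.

93.5 dB SPL

For a point source in a free field, ΔL = −20·log₁₀(d₂/d₁).
ΔL = −20·log₁₀(1.1/5.95) = 14.66 dB, so L₂ = 78.8 + (14.66) = 93.5 dB SPL.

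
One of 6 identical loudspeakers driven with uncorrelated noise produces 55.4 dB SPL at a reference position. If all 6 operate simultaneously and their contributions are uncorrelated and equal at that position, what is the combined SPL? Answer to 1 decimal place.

63.2 dB SPL

6 equal incoherent sources raise the level by 10·log₁₀(6) = 7.78 dB.
L_total = 55.4 + 7.78 = 63.2 dB SPL.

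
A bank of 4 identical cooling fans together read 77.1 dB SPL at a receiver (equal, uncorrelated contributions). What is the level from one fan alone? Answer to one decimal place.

4 equal incoherent sources add 10·log₁₀(4) = 6.02 dB over one source.
L_one = 77.1 − 6.02 = 71.1 dB SPL.

71.1 dB SPL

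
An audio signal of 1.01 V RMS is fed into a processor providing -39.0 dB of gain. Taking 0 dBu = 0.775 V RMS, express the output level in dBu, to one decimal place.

Input level: 20·log₁₀(1.01/0.775) = 2.30 dBu.
Output: 2.30 − 39.0 = -36.7 dBu.

-36.7 dBu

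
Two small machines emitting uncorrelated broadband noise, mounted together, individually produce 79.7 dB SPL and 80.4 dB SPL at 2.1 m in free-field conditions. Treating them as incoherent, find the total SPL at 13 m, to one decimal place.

Combined at 2.1 m: 10·log₁₀(10^(79.7/10)+10^(80.4/10)) = 83.07 dB SPL.
Then apply −20·log₁₀(13/2.1) = -15.83 dB → 67.2 dB SPL.

67.2 dB SPL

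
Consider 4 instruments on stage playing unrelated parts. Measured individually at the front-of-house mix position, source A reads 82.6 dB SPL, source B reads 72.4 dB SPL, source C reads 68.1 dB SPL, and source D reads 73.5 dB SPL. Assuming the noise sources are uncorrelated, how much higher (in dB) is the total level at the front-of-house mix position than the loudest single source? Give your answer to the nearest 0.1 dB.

Incoherent sources sum as intensities:
L_total = 10·log₁₀(10^(82.6/10) + 10^(72.4/10) + 10^(68.1/10) + 10^(73.5/10)) = 83.58 dB SPL.
Excess over the loudest (82.6 dB): 83.58 − 82.6 = 1.0 dB.

1.0 dB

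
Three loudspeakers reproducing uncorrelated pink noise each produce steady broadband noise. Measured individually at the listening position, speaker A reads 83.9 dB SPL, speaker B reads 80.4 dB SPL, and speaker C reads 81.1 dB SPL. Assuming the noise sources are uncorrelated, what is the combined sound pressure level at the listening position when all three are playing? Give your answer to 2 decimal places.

Incoherent sources sum as intensities:
L_total = 10·log₁₀(10^(83.9/10) + 10^(80.4/10) + 10^(81.1/10)) = 10·log₁₀(483900000) = 86.85 dB SPL.

86.85 dB SPL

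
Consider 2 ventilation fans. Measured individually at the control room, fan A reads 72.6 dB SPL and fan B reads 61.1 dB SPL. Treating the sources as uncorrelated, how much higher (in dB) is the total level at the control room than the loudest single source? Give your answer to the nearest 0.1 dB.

Add the sources as powers (linear), then convert back to dB:
L_total = 10·log₁₀(10^(72.6/10) + 10^(61.1/10)) = 72.90 dB SPL.
Excess over the loudest (72.6 dB): 72.90 − 72.6 = 0.3 dB.

0.3 dB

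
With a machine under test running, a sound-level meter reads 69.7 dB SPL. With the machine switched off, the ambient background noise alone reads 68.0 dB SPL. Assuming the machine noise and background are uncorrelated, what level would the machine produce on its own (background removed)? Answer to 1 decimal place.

Background correction is a power subtraction:
L_src = 10·log₁₀(10^(69.7/10) − 10^(68.0/10)) = 10·log₁₀(3023000) = 64.8 dB SPL.

64.8 dB SPL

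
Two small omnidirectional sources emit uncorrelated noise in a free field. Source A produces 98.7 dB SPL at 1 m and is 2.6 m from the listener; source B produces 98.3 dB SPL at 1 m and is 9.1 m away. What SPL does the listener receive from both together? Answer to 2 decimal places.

At the listener: L_A = 98.7 − 20·log₁₀(2.6) = 90.401 dB; L_B = 98.3 − 20·log₁₀(9.1) = 79.119 dB.
Combined: 10·log₁₀(10^(90.401/10)+10^(79.119/10)) = 90.71 dB SPL.

90.71 dB SPL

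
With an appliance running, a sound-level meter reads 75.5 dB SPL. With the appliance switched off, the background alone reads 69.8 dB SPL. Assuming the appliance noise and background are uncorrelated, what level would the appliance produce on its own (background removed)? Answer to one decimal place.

Background correction is a power subtraction:
L_src = 10·log₁₀(10^(75.5/10) − 10^(69.8/10)) = 10·log₁₀(25930000) = 74.1 dB SPL.

74.1 dB SPL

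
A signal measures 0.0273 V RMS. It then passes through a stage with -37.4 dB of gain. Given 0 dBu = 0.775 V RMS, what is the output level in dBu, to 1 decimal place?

-66.5 dBu

Input level: 20·log₁₀(0.0273/0.775) = -29.06 dBu.
Output: -29.06 − 37.4 = -66.5 dBu.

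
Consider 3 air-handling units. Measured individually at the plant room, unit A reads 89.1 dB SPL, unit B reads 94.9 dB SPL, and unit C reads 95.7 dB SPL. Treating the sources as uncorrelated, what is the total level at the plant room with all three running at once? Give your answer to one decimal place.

Incoherent sources sum as intensities:
L_total = 10·log₁₀(10^(89.1/10) + 10^(94.9/10) + 10^(95.7/10)) = 10·log₁₀(7618000000) = 98.8 dB SPL.

98.8 dB SPL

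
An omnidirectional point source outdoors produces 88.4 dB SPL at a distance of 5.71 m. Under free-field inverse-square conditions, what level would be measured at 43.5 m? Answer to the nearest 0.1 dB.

For a point source in a free field, ΔL = −20·log₁₀(d₂/d₁).
ΔL = −20·log₁₀(43.5/5.71) = -17.64 dB, so L₂ = 88.4 + (-17.64) = 70.8 dB SPL.

70.8 dB SPL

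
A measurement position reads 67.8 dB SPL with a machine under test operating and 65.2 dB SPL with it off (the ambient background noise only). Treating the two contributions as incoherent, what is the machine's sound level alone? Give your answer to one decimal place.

64.3 dB SPL

Background correction is a power subtraction:
L_src = 10·log₁₀(10^(67.8/10) − 10^(65.2/10)) = 10·log₁₀(2714000) = 64.3 dB SPL.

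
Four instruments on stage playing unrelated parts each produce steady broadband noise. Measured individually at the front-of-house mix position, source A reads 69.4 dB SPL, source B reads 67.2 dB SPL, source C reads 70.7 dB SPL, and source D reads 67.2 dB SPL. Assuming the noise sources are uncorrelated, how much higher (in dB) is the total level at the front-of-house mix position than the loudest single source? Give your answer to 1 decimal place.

Incoherent sources sum as intensities:
L_total = 10·log₁₀(10^(69.4/10) + 10^(67.2/10) + 10^(70.7/10) + 10^(67.2/10)) = 74.91 dB SPL.
Excess over the loudest (70.7 dB): 74.91 − 70.7 = 4.2 dB.

4.2 dB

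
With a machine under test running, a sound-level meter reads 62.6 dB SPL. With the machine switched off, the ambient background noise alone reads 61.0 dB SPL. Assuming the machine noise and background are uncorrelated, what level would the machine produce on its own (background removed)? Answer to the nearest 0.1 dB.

57.5 dB SPL

Background correction is a power subtraction:
L_src = 10·log₁₀(10^(62.6/10) − 10^(61.0/10)) = 10·log₁₀(560800) = 57.5 dB SPL.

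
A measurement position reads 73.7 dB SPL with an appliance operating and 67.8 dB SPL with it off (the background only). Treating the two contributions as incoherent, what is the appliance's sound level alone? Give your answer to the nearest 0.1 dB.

Background correction is a power subtraction:
L_src = 10·log₁₀(10^(73.7/10) − 10^(67.8/10)) = 10·log₁₀(17420000) = 72.4 dB SPL.

72.4 dB SPL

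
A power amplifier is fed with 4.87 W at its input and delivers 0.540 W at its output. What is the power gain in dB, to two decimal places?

-9.55 dB

Power ratio → dB uses the 10·log₁₀ form:
10·log₁₀(0.540/4.87) = 10·log₁₀(0.1109) = -9.55 dB.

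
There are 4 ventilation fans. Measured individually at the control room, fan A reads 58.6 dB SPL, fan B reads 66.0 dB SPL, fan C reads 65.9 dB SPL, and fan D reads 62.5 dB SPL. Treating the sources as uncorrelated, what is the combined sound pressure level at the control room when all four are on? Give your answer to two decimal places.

70.16 dB SPL

Incoherent sources sum as intensities:
L_total = 10·log₁₀(10^(58.6/10) + 10^(66.0/10) + 10^(65.9/10) + 10^(62.5/10)) = 10·log₁₀(10370000) = 70.16 dB SPL.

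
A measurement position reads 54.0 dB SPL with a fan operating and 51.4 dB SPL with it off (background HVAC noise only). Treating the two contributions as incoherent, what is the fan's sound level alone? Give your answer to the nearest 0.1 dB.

Background correction is a power subtraction:
L_src = 10·log₁₀(10^(54.0/10) − 10^(51.4/10)) = 10·log₁₀(113200) = 50.5 dB SPL.

50.5 dB SPL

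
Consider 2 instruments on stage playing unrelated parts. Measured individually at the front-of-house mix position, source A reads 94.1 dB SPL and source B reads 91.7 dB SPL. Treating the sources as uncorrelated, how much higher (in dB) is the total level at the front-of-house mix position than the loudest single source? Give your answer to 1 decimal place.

2.0 dB

Uncorrelated sources add in intensity (power), not in dB.
L_total = 10·log₁₀(10^(94.1/10) + 10^(91.7/10)) = 96.07 dB SPL.
Excess over the loudest (94.1 dB): 96.07 − 94.1 = 2.0 dB.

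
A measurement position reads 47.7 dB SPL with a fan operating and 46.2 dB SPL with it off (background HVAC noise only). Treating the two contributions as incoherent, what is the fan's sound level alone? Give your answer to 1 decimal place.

Background correction is a power subtraction:
L_src = 10·log₁₀(10^(47.7/10) − 10^(46.2/10)) = 10·log₁₀(17200) = 42.4 dB SPL.

42.4 dB SPL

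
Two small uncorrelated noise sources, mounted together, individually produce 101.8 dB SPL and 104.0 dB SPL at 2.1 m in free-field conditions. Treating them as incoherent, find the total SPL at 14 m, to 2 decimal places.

Combined at 2.1 m: 10·log₁₀(10^(101.8/10)+10^(104.0/10)) = 106.048 dB SPL.
Then apply −20·log₁₀(14/2.1) = -16.478 dB → 89.57 dB SPL.

89.57 dB SPL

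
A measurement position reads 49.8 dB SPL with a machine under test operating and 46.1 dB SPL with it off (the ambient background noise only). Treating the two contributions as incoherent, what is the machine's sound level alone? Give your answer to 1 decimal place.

47.4 dB SPL

Subtract intensities: L_src = 10·log₁₀(10^(L_total/10) − 10^(L_bg/10)).
L_src = 10·log₁₀(10^(49.8/10) − 10^(46.1/10)) = 10·log₁₀(54760) = 47.4 dB SPL.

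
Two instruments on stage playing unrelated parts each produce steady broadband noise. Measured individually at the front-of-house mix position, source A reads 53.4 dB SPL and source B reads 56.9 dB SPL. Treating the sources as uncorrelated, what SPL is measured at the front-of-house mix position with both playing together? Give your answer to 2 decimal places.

58.50 dB SPL

Incoherent sources sum as intensities:
L_total = 10·log₁₀(10^(53.4/10) + 10^(56.9/10)) = 10·log₁₀(708600) = 58.50 dB SPL.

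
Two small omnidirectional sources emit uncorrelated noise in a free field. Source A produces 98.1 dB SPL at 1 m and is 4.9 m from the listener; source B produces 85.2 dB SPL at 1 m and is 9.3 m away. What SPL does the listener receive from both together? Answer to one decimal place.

At the listener: L_A = 98.1 − 20·log₁₀(4.9) = 84.30 dB; L_B = 85.2 − 20·log₁₀(9.3) = 65.83 dB.
Combined: 10·log₁₀(10^(84.30/10)+10^(65.83/10)) = 84.4 dB SPL.

84.4 dB SPL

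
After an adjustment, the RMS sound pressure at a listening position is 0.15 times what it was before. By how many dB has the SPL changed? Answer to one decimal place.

-16.5 dB

SPL change from a pressure ratio uses the 20·log₁₀ form:
20·log₁₀(0.15) = -16.5 dB.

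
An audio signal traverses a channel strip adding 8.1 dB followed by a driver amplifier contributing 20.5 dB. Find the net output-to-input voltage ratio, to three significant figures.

26.9

Net gain = 8.1 + 20.5 = 28.6 dB.
Voltage ratio = 10^(28.6/20) = 26.9.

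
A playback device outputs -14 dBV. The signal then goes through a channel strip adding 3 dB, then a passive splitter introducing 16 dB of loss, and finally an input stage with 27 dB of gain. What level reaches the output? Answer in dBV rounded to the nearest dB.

0 dBV

Gain stages sum in dB:
-14 + 3 − 16 + 27 = 0 dBV.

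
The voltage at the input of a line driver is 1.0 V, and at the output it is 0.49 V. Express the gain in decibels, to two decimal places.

Voltage is an amplitude quantity, so gain = 20·log₁₀(V_out/V_in).
20·log₁₀(0.49/1.0) = 20·log₁₀(0.4900) = -6.20 dB.

-6.20 dB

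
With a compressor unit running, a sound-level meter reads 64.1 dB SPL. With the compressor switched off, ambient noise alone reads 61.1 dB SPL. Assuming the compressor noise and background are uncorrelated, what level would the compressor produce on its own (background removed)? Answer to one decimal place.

Background correction is a power subtraction:
L_src = 10·log₁₀(10^(64.1/10) − 10^(61.1/10)) = 10·log₁₀(1282000) = 61.1 dB SPL.

61.1 dB SPL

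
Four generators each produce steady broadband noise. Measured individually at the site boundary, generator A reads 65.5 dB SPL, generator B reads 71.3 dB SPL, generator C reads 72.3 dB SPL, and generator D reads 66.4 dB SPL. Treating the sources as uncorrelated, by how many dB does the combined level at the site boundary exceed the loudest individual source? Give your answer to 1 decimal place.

Add the sources as powers (linear), then convert back to dB:
L_total = 10·log₁₀(10^(65.5/10) + 10^(71.3/10) + 10^(72.3/10) + 10^(66.4/10)) = 75.84 dB SPL.
Excess over the loudest (72.3 dB): 75.84 − 72.3 = 3.5 dB.

3.5 dB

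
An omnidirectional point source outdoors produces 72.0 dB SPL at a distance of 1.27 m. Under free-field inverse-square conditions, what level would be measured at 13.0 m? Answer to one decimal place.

51.8 dB SPL

Inverse-square spreading gives ΔL = −20·log₁₀(d₂/d₁).
ΔL = −20·log₁₀(13.0/1.27) = -20.20 dB, so L₂ = 72.0 + (-20.20) = 51.8 dB SPL.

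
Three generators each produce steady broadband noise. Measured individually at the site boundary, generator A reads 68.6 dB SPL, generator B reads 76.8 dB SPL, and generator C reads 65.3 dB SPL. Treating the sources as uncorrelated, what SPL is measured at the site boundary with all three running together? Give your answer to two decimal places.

Add the sources as powers (linear), then convert back to dB:
L_total = 10·log₁₀(10^(68.6/10) + 10^(76.8/10) + 10^(65.3/10)) = 10·log₁₀(58500000) = 77.67 dB SPL.

77.67 dB SPL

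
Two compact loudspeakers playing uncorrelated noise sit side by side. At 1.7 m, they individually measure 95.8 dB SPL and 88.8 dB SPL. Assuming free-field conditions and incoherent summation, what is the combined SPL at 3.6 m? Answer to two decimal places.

Combined at 1.7 m: 10·log₁₀(10^(95.8/10)+10^(88.8/10)) = 96.590 dB SPL.
Then apply −20·log₁₀(3.6/1.7) = -6.517 dB → 90.07 dB SPL.

90.07 dB SPL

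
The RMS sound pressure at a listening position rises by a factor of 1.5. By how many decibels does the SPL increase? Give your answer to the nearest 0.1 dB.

Sound pressure is an amplitude quantity: ΔL = 20·log₁₀(p₂/p₁).
20·log₁₀(1.5) = 3.5 dB.

3.5 dB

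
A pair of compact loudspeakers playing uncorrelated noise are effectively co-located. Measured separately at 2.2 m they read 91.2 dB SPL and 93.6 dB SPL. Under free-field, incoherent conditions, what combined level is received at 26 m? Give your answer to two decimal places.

74.12 dB SPL

Combined at 2.2 m: 10·log₁₀(10^(91.2/10)+10^(93.6/10)) = 95.574 dB SPL.
Then apply −20·log₁₀(26/2.2) = -21.451 dB → 74.12 dB SPL.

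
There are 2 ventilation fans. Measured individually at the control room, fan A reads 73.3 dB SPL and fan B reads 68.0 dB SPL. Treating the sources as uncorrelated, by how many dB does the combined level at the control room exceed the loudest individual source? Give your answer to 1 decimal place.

Incoherent sources sum as intensities:
L_total = 10·log₁₀(10^(73.3/10) + 10^(68.0/10)) = 74.42 dB SPL.
Excess over the loudest (73.3 dB): 74.42 − 73.3 = 1.1 dB.

1.1 dB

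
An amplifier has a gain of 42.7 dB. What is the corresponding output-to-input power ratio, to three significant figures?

Power ratio = 10^(dB/10).
10^(42.7/10) = 10^(4.270) = 18600.

18600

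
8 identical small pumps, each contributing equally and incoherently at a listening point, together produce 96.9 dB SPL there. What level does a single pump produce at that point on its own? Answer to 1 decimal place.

87.9 dB SPL

8 equal incoherent sources add 10·log₁₀(8) = 9.03 dB over one source.
L_one = 96.9 − 9.03 = 87.9 dB SPL.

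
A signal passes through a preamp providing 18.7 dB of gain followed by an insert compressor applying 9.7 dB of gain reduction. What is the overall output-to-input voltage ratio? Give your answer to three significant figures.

2.82

Net gain = 18.7 + (−9.7) = 9.0 dB.
Voltage ratio = 10^(9.0/20) = 2.82.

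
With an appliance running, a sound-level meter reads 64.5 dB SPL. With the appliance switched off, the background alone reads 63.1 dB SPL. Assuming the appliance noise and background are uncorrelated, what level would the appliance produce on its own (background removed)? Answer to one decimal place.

Background correction is a power subtraction:
L_src = 10·log₁₀(10^(64.5/10) − 10^(63.1/10)) = 10·log₁₀(776600) = 58.9 dB SPL.

58.9 dB SPL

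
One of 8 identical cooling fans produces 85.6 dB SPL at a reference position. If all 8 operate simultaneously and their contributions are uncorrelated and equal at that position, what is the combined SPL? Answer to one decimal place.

94.6 dB SPL

8 equal incoherent sources raise the level by 10·log₁₀(8) = 9.03 dB.
L_total = 85.6 + 9.03 = 94.6 dB SPL.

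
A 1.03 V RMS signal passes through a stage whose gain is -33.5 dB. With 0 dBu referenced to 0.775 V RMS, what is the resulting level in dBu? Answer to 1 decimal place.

Input level: 20·log₁₀(1.03/0.775) = 2.47 dBu.
Output: 2.47 − 33.5 = -31.0 dBu.

-31.0 dBu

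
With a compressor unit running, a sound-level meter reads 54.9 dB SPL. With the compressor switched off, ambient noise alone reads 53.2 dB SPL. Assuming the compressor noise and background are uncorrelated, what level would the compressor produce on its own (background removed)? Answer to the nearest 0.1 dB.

Subtract intensities: L_src = 10·log₁₀(10^(L_total/10) − 10^(L_bg/10)).
L_src = 10·log₁₀(10^(54.9/10) − 10^(53.2/10)) = 10·log₁₀(100100) = 50.0 dB SPL.

50.0 dB SPL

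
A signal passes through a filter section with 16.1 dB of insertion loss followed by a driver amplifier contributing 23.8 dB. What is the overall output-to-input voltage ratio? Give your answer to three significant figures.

Net gain = (−16.1) + 23.8 = 7.7 dB.
Voltage ratio = 10^(7.7/20) = 2.43.

2.43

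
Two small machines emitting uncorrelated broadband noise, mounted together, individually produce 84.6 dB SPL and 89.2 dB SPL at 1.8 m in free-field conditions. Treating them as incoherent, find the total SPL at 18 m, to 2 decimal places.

70.49 dB SPL

Combined at 1.8 m: 10·log₁₀(10^(84.6/10)+10^(89.2/10)) = 90.493 dB SPL.
Then apply −20·log₁₀(18/1.8) = -20.000 dB → 70.49 dB SPL.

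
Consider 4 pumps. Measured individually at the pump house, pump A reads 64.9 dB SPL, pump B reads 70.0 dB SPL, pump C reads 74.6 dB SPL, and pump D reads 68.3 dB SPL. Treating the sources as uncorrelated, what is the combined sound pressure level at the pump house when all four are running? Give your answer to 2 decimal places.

76.87 dB SPL

Incoherent sources sum as intensities:
L_total = 10·log₁₀(10^(64.9/10) + 10^(70.0/10) + 10^(74.6/10) + 10^(68.3/10)) = 10·log₁₀(48690000) = 76.87 dB SPL.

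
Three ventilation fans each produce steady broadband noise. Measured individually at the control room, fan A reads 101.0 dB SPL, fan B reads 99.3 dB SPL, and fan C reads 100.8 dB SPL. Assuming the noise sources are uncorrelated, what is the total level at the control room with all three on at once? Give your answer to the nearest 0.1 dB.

105.2 dB SPL

Incoherent sources sum as intensities:
L_total = 10·log₁₀(10^(101.0/10) + 10^(99.3/10) + 10^(100.8/10)) = 10·log₁₀(33123000000) = 105.2 dB SPL.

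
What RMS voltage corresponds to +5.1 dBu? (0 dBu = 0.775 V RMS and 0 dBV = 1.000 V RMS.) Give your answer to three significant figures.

V = 0.775 V × 10^(+5.1/20).
= 0.775 × 1.799 = 1.39 V.

1.39 V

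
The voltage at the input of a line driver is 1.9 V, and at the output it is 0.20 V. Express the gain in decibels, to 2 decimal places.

For a voltage ratio, dB = 20·log₁₀(V₂/V₁).
20·log₁₀(0.20/1.9) = 20·log₁₀(0.1053) = -19.55 dB.

-19.55 dB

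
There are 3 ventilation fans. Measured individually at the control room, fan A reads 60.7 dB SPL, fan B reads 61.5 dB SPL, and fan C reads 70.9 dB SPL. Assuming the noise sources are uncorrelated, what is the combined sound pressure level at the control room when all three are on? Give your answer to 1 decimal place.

71.7 dB SPL

Add the sources as powers (linear), then convert back to dB:
L_total = 10·log₁₀(10^(60.7/10) + 10^(61.5/10) + 10^(70.9/10)) = 10·log₁₀(14890000) = 71.7 dB SPL.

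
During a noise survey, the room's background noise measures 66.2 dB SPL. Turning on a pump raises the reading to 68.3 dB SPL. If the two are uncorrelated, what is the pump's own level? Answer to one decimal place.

64.1 dB SPL

Remove the background by subtracting linear intensities:
L_src = 10·log₁₀(10^(68.3/10) − 10^(66.2/10)) = 10·log₁₀(2592000) = 64.1 dB SPL.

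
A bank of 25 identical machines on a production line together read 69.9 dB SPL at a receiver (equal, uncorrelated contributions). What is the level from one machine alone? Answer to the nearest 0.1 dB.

55.9 dB SPL

25 equal incoherent sources add 10·log₁₀(25) = 13.98 dB over one source.
L_one = 69.9 − 13.98 = 55.9 dB SPL.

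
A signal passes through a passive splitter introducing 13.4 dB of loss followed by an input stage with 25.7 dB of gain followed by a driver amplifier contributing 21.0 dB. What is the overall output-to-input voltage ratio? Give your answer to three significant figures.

Net gain = (−13.4) + 25.7 + 21.0 = 33.3 dB.
Voltage ratio = 10^(33.3/20) = 46.2.

46.2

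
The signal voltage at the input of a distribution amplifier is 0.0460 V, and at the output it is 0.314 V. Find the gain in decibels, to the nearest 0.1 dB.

Voltage ratio → dB uses the 20·log₁₀ form:
20·log₁₀(0.314/0.0460) = 20·log₁₀(6.826) = 16.7 dB.

16.7 dB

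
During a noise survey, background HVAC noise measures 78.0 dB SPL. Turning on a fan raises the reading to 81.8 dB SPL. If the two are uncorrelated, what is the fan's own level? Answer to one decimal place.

Background correction is a power subtraction:
L_src = 10·log₁₀(10^(81.8/10) − 10^(78.0/10)) = 10·log₁₀(88260000) = 79.5 dB SPL.

79.5 dB SPL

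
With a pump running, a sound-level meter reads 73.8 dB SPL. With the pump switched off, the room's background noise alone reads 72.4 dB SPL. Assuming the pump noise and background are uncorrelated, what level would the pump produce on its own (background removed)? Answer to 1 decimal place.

68.2 dB SPL

Remove the background by subtracting linear intensities:
L_src = 10·log₁₀(10^(73.8/10) − 10^(72.4/10)) = 10·log₁₀(6610000) = 68.2 dB SPL.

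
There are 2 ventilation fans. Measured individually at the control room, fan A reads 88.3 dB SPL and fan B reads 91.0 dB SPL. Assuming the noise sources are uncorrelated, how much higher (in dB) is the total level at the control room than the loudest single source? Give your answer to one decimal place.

Add the sources as powers (linear), then convert back to dB:
L_total = 10·log₁₀(10^(88.3/10) + 10^(91.0/10)) = 92.87 dB SPL.
Excess over the loudest (91.0 dB): 92.87 − 91.0 = 1.9 dB.

1.9 dB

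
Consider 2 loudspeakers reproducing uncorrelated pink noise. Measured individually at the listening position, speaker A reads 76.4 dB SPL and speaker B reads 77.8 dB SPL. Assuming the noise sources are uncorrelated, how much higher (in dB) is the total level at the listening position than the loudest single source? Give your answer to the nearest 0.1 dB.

2.4 dB

Add the sources as powers (linear), then convert back to dB:
L_total = 10·log₁₀(10^(76.4/10) + 10^(77.8/10)) = 80.17 dB SPL.
Excess over the loudest (77.8 dB): 80.17 − 77.8 = 2.4 dB.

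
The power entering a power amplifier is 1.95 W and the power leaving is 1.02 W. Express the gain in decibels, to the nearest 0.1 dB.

For a power ratio, dB = 10·log₁₀(P₂/P₁).
10·log₁₀(1.02/1.95) = 10·log₁₀(0.5231) = -2.8 dB.

-2.8 dB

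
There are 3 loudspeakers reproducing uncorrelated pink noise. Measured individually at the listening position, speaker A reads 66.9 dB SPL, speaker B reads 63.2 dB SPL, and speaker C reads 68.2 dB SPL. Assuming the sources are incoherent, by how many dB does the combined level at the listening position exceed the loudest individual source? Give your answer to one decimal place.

3.1 dB

Incoherent sources sum as intensities:
L_total = 10·log₁₀(10^(66.9/10) + 10^(63.2/10) + 10^(68.2/10)) = 71.33 dB SPL.
Excess over the loudest (68.2 dB): 71.33 − 68.2 = 3.1 dB.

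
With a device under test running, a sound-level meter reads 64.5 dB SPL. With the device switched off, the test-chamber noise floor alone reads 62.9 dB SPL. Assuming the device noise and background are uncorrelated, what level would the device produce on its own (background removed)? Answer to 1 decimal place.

59.4 dB SPL

Subtract intensities: L_src = 10·log₁₀(10^(L_total/10) − 10^(L_bg/10)).
L_src = 10·log₁₀(10^(64.5/10) − 10^(62.9/10)) = 10·log₁₀(868500) = 59.4 dB SPL.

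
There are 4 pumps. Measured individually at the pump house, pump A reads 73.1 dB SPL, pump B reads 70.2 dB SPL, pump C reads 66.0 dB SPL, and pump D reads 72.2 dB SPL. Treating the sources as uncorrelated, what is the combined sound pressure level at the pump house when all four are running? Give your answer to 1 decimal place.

77.1 dB SPL

Add the sources as powers (linear), then convert back to dB:
L_total = 10·log₁₀(10^(73.1/10) + 10^(70.2/10) + 10^(66.0/10) + 10^(72.2/10)) = 10·log₁₀(51470000) = 77.1 dB SPL.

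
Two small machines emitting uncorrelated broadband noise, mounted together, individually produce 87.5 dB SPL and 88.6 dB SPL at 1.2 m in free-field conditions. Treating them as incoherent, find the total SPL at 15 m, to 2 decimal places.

69.16 dB SPL

Combined at 1.2 m: 10·log₁₀(10^(87.5/10)+10^(88.6/10)) = 91.095 dB SPL.
Then apply −20·log₁₀(15/1.2) = -21.938 dB → 69.16 dB SPL.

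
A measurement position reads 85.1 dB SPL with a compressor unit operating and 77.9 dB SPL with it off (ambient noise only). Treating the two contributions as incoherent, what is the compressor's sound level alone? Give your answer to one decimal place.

84.2 dB SPL

Remove the background by subtracting linear intensities:
L_src = 10·log₁₀(10^(85.1/10) − 10^(77.9/10)) = 10·log₁₀(261900000) = 84.2 dB SPL.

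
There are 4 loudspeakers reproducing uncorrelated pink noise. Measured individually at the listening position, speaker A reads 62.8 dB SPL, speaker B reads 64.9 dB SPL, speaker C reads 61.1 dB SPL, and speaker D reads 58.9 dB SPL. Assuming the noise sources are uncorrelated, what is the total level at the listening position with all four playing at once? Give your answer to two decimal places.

Incoherent sources sum as intensities:
L_total = 10·log₁₀(10^(62.8/10) + 10^(64.9/10) + 10^(61.1/10) + 10^(58.9/10)) = 10·log₁₀(7060000) = 68.49 dB SPL.

68.49 dB SPL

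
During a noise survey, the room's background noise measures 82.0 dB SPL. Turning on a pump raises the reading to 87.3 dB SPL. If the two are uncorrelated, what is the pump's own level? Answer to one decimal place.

85.8 dB SPL

Background correction is a power subtraction:
L_src = 10·log₁₀(10^(87.3/10) − 10^(82.0/10)) = 10·log₁₀(378500000) = 85.8 dB SPL.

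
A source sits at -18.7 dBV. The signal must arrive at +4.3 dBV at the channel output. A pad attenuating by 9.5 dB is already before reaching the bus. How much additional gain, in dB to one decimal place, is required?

32.5 dB

The required make-up gain is the shortfall in the dB sum.
G = +4.3 − (-18.7) + 9.5 = 32.5 dB.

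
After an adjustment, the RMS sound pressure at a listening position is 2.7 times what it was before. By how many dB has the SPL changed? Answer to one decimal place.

Sound pressure is an amplitude quantity: ΔL = 20·log₁₀(p₂/p₁).
20·log₁₀(2.7) = 8.6 dB.

8.6 dB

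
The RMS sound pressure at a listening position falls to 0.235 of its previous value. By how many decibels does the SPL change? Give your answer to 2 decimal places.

SPL change from a pressure ratio uses the 20·log₁₀ form:
20·log₁₀(0.235) = -12.58 dB.

-12.58 dB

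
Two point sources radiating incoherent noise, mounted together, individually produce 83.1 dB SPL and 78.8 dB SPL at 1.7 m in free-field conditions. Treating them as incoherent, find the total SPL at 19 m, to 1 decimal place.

Combined at 1.7 m: 10·log₁₀(10^(83.1/10)+10^(78.8/10)) = 84.47 dB SPL.
Then apply −20·log₁₀(19/1.7) = -20.97 dB → 63.5 dB SPL.

63.5 dB SPL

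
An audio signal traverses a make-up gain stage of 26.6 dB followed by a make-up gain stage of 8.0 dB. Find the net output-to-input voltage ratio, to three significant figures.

Net gain = 26.6 + 8.0 = 34.6 dB.
Voltage ratio = 10^(34.6/20) = 53.7.

53.7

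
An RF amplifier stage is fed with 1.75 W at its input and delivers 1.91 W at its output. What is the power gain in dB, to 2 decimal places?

For a power ratio, dB = 10·log₁₀(P₂/P₁).
10·log₁₀(1.91/1.75) = 10·log₁₀(1.091) = 0.38 dB.

0.38 dB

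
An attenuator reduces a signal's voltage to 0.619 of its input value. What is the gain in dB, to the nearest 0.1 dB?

Voltage is an amplitude quantity, so gain = 20·log₁₀(V_out/V_in).
20·log₁₀(0.619) = -4.2 dB.

-4.2 dB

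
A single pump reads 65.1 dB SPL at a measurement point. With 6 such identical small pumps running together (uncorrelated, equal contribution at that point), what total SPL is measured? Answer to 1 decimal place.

6 equal incoherent sources raise the level by 10·log₁₀(6) = 7.78 dB.
L_total = 65.1 + 7.78 = 72.9 dB SPL.

72.9 dB SPL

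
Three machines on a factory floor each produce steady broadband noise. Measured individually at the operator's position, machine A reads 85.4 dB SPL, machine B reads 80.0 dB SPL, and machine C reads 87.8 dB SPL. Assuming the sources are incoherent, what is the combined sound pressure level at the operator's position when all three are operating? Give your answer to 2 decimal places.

Uncorrelated sources add in intensity (power), not in dB.
L_total = 10·log₁₀(10^(85.4/10) + 10^(80.0/10) + 10^(87.8/10)) = 10·log₁₀(1049000000) = 90.21 dB SPL.

90.21 dB SPL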